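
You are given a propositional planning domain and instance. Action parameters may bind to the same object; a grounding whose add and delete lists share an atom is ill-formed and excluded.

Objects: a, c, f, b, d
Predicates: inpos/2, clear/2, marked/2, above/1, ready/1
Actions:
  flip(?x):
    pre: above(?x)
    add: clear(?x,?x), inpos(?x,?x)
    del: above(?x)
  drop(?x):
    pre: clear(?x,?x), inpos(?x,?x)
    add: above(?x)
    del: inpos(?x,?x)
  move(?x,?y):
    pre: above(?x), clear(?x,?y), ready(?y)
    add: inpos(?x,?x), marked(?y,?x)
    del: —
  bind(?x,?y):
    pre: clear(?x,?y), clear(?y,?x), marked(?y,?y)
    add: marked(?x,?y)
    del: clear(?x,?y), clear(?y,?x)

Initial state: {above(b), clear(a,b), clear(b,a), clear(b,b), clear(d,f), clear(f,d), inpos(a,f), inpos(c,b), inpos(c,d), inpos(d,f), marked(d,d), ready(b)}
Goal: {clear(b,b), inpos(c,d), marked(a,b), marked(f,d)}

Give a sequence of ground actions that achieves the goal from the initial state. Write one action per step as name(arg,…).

1. move(b,b)  →  {above(b), clear(a,b), clear(b,a), clear(b,b), clear(d,f), clear(f,d), inpos(a,f), inpos(b,b), inpos(c,b), inpos(c,d), inpos(d,f), marked(b,b), marked(d,d), ready(b)}
2. bind(a,b)  →  {above(b), clear(b,b), clear(d,f), clear(f,d), inpos(a,f), inpos(b,b), inpos(c,b), inpos(c,d), inpos(d,f), marked(a,b), marked(b,b), marked(d,d), ready(b)}
3. bind(f,d)  →  {above(b), clear(b,b), inpos(a,f), inpos(b,b), inpos(c,b), inpos(c,d), inpos(d,f), marked(a,b), marked(b,b), marked(d,d), marked(f,d), ready(b)}

move(b,b); bind(a,b); bind(f,d)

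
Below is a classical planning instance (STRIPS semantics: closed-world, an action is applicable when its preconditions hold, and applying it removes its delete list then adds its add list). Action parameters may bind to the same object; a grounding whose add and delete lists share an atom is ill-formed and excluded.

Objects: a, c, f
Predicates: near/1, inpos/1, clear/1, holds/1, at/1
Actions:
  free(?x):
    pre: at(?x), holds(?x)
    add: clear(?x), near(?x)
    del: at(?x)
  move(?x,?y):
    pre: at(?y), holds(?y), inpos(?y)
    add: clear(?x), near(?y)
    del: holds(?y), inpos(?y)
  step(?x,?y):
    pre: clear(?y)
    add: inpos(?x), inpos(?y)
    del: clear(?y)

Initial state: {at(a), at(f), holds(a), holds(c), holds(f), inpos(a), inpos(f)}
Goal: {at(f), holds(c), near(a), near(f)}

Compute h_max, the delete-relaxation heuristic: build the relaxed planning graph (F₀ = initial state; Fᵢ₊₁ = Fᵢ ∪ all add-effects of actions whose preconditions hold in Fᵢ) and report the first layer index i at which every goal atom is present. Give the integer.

F0 = init (7 atoms)
F1 = F0 ∪ {clear(a), clear(c), clear(f), near(a), near(f)}  (12 atoms)
goal ⊆ F1  ⇒  h_max = 1

1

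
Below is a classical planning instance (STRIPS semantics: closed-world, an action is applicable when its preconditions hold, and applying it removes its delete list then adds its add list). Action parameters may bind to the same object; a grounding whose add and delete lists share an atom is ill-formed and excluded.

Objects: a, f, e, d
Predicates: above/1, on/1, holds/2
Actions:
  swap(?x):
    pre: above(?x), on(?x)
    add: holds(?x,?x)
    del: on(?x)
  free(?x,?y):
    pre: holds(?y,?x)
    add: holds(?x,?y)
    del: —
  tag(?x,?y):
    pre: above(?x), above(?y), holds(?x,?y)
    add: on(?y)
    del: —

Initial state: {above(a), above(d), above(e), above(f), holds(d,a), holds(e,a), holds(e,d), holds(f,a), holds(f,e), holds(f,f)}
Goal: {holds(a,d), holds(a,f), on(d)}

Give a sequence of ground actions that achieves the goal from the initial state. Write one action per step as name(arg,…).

free(a,f); free(a,d); tag(a,d)

1. free(a,f)  →  {above(a), above(d), above(e), above(f), holds(a,f), holds(d,a), holds(e,a), holds(e,d), holds(f,a), holds(f,e), holds(f,f)}
2. free(a,d)  →  {above(a), above(d), above(e), above(f), holds(a,d), holds(a,f), holds(d,a), holds(e,a), holds(e,d), holds(f,a), holds(f,e), holds(f,f)}
3. tag(a,d)  →  {above(a), above(d), above(e), above(f), holds(a,d), holds(a,f), holds(d,a), holds(e,a), holds(e,d), holds(f,a), holds(f,e), holds(f,f), on(d)}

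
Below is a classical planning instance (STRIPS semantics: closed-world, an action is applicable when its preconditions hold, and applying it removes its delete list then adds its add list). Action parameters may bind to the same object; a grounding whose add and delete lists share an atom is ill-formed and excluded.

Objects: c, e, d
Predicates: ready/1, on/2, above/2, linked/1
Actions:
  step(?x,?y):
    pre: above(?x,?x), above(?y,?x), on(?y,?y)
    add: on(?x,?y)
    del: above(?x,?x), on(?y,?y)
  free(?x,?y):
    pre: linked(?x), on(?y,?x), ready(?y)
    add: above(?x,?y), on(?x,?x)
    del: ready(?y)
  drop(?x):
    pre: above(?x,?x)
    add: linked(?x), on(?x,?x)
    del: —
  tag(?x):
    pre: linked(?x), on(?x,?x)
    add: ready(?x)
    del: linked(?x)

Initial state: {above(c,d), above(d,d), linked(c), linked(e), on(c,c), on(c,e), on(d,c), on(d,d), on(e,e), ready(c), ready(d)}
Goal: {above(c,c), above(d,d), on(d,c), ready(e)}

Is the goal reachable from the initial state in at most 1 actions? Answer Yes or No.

1. free(c,c)  →  {above(c,c), above(c,d), above(d,d), linked(c), linked(e), on(c,c), on(c,e), on(d,c), on(d,d), on(e,e), ready(d)}
2. tag(e)  →  {above(c,c), above(c,d), above(d,d), linked(c), on(c,c), on(c,e), on(d,c), on(d,d), on(e,e), ready(d), ready(e)}
optimal plan length = 2; 2 > 1

No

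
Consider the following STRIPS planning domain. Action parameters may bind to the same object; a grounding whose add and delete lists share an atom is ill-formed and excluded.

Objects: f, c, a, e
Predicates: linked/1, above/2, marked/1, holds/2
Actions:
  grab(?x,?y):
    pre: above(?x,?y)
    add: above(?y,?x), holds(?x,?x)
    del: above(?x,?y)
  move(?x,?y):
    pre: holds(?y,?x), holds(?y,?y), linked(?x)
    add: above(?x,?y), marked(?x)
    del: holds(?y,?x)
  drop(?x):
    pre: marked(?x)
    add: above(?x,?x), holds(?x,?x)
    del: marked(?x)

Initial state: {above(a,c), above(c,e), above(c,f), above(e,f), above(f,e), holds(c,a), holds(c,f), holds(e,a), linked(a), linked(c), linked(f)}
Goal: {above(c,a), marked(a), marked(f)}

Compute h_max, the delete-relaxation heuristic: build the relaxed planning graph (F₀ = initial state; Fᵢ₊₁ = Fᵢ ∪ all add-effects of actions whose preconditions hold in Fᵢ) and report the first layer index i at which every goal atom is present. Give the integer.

F0 = init (11 atoms)
F1 = F0 ∪ {above(c,a), above(e,c), above(f,c), holds(a,a), holds(c,c), holds(e,e), holds(f,f)}  (18 atoms)
F2 = F1 ∪ {above(a,a), above(a,e), above(c,c), above(f,f), marked(a), marked(c), marked(f)}  (25 atoms)
goal ⊆ F2  ⇒  h_max = 2

2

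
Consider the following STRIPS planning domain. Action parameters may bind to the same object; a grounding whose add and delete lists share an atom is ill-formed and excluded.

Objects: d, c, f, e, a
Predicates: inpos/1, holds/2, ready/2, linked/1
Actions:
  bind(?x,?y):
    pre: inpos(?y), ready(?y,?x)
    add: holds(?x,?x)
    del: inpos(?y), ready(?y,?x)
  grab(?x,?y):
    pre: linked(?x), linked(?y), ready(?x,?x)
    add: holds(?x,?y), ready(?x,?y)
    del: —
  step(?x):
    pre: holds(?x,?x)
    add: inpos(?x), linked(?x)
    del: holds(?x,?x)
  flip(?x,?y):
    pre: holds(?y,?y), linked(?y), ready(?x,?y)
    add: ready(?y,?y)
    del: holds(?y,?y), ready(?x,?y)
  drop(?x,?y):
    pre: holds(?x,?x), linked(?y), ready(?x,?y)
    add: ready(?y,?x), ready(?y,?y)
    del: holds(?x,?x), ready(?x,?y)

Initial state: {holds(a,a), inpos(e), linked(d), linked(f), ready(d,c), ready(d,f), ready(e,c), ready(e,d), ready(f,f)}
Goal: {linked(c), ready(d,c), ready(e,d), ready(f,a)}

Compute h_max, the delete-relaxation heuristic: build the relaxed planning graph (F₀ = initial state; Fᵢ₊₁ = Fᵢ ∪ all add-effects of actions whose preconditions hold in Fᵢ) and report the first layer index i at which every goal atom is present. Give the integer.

F0 = init (9 atoms)
F1 = F0 ∪ {holds(c,c), holds(d,d), holds(f,d), holds(f,f), inpos(a), linked(a), ready(f,d)}  (16 atoms)
F2 = F1 ∪ {holds(f,a), inpos(c), inpos(d), inpos(f), linked(c), ready(d,d), ready(f,a)}  (23 atoms)
goal ⊆ F2  ⇒  h_max = 2

2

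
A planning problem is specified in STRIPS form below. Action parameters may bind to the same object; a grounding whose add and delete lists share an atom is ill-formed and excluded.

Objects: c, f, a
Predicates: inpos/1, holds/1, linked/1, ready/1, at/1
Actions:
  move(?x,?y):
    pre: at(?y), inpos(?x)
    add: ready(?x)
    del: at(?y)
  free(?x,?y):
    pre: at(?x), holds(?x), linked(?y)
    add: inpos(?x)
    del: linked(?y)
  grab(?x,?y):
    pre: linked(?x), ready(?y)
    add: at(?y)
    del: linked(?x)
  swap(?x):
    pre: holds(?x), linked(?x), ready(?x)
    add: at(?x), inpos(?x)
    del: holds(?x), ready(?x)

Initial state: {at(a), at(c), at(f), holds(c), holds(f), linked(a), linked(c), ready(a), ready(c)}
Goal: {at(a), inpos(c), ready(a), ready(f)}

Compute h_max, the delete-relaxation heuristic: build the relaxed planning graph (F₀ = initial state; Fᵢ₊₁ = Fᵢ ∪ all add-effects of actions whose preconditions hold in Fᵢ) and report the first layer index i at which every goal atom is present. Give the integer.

2

F0 = init (9 atoms)
F1 = F0 ∪ {inpos(c), inpos(f)}  (11 atoms)
F2 = F1 ∪ {ready(f)}  (12 atoms)
goal ⊆ F2  ⇒  h_max = 2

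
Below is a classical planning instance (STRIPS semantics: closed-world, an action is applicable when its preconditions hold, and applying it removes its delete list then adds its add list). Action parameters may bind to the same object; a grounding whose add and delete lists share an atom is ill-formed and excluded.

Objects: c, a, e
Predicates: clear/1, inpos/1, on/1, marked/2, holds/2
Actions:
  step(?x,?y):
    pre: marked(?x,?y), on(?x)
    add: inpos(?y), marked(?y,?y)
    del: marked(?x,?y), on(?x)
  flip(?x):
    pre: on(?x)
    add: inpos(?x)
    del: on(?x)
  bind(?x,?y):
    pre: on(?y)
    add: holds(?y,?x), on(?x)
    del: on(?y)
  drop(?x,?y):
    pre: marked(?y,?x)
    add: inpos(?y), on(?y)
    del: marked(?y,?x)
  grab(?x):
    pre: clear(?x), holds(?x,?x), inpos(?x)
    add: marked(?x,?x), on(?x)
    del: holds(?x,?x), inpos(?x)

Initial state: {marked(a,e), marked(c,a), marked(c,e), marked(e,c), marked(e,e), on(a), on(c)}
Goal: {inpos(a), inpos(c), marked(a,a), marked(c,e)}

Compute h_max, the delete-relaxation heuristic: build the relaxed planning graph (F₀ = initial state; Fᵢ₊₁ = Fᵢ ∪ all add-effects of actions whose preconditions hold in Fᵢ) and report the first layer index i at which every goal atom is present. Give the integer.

F0 = init (7 atoms)
F1 = F0 ∪ {holds(a,c), holds(a,e), holds(c,a), holds(c,e), inpos(a), inpos(c), inpos(e), marked(a,a), on(e)}  (16 atoms)
goal ⊆ F1  ⇒  h_max = 1

1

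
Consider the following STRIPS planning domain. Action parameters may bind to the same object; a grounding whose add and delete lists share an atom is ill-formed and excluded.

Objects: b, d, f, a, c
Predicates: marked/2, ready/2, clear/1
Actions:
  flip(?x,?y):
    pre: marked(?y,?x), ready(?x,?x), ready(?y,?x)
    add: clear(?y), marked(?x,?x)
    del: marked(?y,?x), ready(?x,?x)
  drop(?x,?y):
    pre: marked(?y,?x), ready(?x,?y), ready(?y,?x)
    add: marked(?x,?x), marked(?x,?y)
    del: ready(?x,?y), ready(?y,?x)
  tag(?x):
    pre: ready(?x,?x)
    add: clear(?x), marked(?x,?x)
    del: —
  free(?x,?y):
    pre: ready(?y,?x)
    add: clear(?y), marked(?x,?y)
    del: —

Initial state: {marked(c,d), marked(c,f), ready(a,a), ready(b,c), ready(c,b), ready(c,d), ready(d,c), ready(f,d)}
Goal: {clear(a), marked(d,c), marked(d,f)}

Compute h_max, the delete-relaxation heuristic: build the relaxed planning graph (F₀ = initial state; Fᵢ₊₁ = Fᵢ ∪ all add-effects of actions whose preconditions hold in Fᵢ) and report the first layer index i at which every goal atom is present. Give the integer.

1

F0 = init (8 atoms)
F1 = F0 ∪ {clear(a), clear(b), clear(c), clear(d), clear(f), marked(a,a), marked(b,c), marked(c,b), marked(d,c), marked(d,d), marked(d,f)}  (19 atoms)
goal ⊆ F1  ⇒  h_max = 1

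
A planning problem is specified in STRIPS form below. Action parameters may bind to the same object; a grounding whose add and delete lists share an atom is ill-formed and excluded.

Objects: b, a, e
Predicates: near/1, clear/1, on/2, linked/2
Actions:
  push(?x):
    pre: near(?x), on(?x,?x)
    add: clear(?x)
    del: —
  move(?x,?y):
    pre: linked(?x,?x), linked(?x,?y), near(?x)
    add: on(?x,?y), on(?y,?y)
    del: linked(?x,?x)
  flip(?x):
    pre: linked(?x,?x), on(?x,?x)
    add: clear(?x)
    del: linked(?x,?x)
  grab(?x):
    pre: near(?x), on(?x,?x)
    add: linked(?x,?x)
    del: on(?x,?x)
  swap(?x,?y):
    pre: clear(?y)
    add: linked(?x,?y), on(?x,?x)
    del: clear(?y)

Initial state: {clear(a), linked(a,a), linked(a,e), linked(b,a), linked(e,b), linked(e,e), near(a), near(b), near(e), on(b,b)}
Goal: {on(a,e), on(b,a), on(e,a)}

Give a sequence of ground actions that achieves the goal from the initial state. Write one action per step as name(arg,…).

1. move(a,e)  →  {clear(a), linked(a,e), linked(b,a), linked(e,b), linked(e,e), near(a), near(b), near(e), on(a,e), on(b,b), on(e,e)}
2. grab(b)  →  {clear(a), linked(a,e), linked(b,a), linked(b,b), linked(e,b), linked(e,e), near(a), near(b), near(e), on(a,e), on(e,e)}
3. move(b,a)  →  {clear(a), linked(a,e), linked(b,a), linked(e,b), linked(e,e), near(a), near(b), near(e), on(a,a), on(a,e), on(b,a), on(e,e)}
4. swap(e,a)  →  {linked(a,e), linked(b,a), linked(e,a), linked(e,b), linked(e,e), near(a), near(b), near(e), on(a,a), on(a,e), on(b,a), on(e,e)}
5. move(e,a)  →  {linked(a,e), linked(b,a), linked(e,a), linked(e,b), near(a), near(b), near(e), on(a,a), on(a,e), on(b,a), on(e,a), on(e,e)}

move(a,e); grab(b); move(b,a); swap(e,a); move(e,a)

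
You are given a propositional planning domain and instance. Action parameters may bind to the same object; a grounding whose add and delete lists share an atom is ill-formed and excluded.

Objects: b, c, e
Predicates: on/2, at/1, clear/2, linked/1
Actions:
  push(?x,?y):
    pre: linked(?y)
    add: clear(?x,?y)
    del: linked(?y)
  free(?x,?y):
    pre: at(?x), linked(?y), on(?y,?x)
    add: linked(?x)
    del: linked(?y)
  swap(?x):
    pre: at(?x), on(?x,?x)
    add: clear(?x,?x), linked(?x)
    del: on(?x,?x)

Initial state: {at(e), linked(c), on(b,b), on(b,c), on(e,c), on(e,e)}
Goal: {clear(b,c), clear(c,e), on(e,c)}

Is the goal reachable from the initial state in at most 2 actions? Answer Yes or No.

1. push(b,c)  →  {at(e), clear(b,c), on(b,b), on(b,c), on(e,c), on(e,e)}
2. swap(e)  →  {at(e), clear(b,c), clear(e,e), linked(e), on(b,b), on(b,c), on(e,c)}
3. push(c,e)  →  {at(e), clear(b,c), clear(c,e), clear(e,e), on(b,b), on(b,c), on(e,c)}
optimal plan length = 3; 3 > 2

No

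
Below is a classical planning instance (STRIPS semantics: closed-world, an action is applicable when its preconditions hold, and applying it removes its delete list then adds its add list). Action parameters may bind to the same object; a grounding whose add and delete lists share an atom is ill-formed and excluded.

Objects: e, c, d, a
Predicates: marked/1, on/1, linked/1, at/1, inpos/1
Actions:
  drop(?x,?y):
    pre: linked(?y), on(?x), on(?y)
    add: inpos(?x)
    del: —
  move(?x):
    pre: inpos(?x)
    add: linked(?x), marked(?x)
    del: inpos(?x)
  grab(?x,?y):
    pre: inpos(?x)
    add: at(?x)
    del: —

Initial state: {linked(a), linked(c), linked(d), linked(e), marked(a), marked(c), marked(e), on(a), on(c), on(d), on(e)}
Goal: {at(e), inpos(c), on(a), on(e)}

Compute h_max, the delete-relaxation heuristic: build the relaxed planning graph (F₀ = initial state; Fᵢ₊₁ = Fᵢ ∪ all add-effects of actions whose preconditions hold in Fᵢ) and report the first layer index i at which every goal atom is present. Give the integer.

F0 = init (11 atoms)
F1 = F0 ∪ {inpos(a), inpos(c), inpos(d), inpos(e)}  (15 atoms)
F2 = F1 ∪ {at(a), at(c), at(d), at(e), marked(d)}  (20 atoms)
goal ⊆ F2  ⇒  h_max = 2

2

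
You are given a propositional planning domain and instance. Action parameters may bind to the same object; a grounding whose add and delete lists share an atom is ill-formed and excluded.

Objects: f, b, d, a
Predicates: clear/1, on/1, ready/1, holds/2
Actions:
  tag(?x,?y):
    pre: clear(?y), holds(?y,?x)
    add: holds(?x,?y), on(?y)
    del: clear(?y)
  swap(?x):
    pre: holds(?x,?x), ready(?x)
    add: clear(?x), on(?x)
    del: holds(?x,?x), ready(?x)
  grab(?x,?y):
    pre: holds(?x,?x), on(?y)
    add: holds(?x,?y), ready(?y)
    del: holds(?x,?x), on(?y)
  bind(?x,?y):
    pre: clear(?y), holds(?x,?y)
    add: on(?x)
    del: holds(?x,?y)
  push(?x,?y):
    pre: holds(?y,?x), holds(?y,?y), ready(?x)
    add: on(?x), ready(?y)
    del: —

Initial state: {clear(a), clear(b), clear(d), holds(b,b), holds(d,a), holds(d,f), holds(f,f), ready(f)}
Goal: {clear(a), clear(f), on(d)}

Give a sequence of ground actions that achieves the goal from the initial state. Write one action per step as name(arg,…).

tag(f,d); swap(f)

1. tag(f,d)  →  {clear(a), clear(b), holds(b,b), holds(d,a), holds(d,f), holds(f,d), holds(f,f), on(d), ready(f)}
2. swap(f)  →  {clear(a), clear(b), clear(f), holds(b,b), holds(d,a), holds(d,f), holds(f,d), on(d), on(f)}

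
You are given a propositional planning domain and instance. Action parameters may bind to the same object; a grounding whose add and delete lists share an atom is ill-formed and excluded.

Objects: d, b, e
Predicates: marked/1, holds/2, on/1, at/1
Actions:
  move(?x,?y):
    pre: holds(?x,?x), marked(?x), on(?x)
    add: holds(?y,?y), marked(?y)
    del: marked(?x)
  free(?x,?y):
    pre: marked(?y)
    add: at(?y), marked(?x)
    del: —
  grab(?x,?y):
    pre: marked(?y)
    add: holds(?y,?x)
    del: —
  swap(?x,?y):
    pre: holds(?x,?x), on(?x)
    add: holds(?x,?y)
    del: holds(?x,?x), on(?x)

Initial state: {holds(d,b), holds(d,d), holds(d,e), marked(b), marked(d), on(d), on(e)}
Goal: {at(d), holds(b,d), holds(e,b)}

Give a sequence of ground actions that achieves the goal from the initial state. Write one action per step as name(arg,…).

free(e,d); grab(d,b); grab(b,e)

1. free(e,d)  →  {at(d), holds(d,b), holds(d,d), holds(d,e), marked(b), marked(d), marked(e), on(d), on(e)}
2. grab(d,b)  →  {at(d), holds(b,d), holds(d,b), holds(d,d), holds(d,e), marked(b), marked(d), marked(e), on(d), on(e)}
3. grab(b,e)  →  {at(d), holds(b,d), holds(d,b), holds(d,d), holds(d,e), holds(e,b), marked(b), marked(d), marked(e), on(d), on(e)}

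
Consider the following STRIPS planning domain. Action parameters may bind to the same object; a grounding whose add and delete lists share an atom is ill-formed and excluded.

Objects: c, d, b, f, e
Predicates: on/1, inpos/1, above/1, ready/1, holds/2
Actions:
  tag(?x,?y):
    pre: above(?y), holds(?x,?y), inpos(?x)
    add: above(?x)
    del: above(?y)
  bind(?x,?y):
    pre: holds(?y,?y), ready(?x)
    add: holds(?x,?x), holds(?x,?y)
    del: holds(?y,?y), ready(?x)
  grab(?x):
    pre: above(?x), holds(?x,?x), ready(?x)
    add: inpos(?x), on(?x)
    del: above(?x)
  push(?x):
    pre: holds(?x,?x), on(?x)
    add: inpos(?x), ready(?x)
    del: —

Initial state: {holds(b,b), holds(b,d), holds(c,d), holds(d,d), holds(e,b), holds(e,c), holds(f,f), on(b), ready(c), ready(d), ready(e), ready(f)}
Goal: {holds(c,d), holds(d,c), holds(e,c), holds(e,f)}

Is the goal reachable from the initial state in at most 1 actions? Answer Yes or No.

1. bind(c,d)  →  {holds(b,b), holds(b,d), holds(c,c), holds(c,d), holds(e,b), holds(e,c), holds(f,f), on(b), ready(d), ready(e), ready(f)}
2. bind(d,c)  →  {holds(b,b), holds(b,d), holds(c,d), holds(d,c), holds(d,d), holds(e,b), holds(e,c), holds(f,f), on(b), ready(e), ready(f)}
3. bind(e,f)  →  {holds(b,b), holds(b,d), holds(c,d), holds(d,c), holds(d,d), holds(e,b), holds(e,c), holds(e,e), holds(e,f), on(b), ready(f)}
optimal plan length = 3; 3 > 1

No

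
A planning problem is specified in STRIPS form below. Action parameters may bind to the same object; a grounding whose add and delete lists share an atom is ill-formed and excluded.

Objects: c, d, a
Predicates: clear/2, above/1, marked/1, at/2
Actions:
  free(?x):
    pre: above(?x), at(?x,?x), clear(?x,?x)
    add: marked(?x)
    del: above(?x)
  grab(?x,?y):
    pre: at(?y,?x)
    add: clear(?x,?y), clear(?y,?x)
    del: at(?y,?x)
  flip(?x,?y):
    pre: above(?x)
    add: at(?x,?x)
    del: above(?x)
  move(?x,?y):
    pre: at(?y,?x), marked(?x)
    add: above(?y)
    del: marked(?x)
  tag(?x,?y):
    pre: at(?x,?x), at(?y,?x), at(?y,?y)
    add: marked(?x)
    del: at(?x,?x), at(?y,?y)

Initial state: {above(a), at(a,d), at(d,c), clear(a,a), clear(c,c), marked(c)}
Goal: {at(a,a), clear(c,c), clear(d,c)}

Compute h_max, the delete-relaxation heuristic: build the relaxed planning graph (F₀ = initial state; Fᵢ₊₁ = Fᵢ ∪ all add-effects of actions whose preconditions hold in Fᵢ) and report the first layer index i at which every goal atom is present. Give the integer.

F0 = init (6 atoms)
F1 = F0 ∪ {above(d), at(a,a), clear(a,d), clear(c,d), clear(d,a), clear(d,c)}  (12 atoms)
goal ⊆ F1  ⇒  h_max = 1

1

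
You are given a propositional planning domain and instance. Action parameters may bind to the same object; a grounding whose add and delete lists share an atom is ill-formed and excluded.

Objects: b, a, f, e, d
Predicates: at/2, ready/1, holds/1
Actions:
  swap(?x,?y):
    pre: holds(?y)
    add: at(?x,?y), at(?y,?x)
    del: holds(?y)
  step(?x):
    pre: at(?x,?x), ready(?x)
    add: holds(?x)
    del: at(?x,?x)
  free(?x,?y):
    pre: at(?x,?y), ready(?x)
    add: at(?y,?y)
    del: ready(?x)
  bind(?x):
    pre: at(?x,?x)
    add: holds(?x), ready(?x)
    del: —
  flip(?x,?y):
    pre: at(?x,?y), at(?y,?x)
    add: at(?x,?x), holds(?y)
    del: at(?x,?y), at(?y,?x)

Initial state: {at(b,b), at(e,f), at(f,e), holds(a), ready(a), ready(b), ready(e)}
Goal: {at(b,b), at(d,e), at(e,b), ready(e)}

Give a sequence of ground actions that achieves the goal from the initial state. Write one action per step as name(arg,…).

bind(b); swap(e,b); flip(f,e); swap(d,e)

1. bind(b)  →  {at(b,b), at(e,f), at(f,e), holds(a), holds(b), ready(a), ready(b), ready(e)}
2. swap(e,b)  →  {at(b,b), at(b,e), at(e,b), at(e,f), at(f,e), holds(a), ready(a), ready(b), ready(e)}
3. flip(f,e)  →  {at(b,b), at(b,e), at(e,b), at(f,f), holds(a), holds(e), ready(a), ready(b), ready(e)}
4. swap(d,e)  →  {at(b,b), at(b,e), at(d,e), at(e,b), at(e,d), at(f,f), holds(a), ready(a), ready(b), ready(e)}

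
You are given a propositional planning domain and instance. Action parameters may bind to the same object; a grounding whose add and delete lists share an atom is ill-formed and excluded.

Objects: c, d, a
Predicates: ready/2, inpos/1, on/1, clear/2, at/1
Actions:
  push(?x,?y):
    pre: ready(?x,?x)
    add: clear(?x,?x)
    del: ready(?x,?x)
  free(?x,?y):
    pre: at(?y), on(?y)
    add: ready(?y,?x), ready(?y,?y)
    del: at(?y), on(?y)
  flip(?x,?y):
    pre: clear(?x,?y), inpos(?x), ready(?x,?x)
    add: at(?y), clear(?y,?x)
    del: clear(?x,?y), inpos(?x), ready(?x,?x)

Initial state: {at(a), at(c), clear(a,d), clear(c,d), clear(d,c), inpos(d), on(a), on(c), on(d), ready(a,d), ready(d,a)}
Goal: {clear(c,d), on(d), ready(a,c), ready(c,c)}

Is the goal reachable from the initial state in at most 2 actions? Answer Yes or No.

1. free(c,c)  →  {at(a), clear(a,d), clear(c,d), clear(d,c), inpos(d), on(a), on(d), ready(a,d), ready(c,c), ready(d,a)}
2. free(c,a)  →  {clear(a,d), clear(c,d), clear(d,c), inpos(d), on(d), ready(a,a), ready(a,c), ready(a,d), ready(c,c), ready(d,a)}
optimal plan length = 2; 2 ≤ 2

Yes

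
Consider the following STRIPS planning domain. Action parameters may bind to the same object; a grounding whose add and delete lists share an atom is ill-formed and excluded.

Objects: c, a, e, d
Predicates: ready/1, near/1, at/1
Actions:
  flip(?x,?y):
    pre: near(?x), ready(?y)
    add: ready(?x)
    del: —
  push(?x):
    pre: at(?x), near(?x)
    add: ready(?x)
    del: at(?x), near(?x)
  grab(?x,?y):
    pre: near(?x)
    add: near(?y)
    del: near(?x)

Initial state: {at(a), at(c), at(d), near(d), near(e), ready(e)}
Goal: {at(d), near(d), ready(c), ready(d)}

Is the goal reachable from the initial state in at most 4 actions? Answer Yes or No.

Yes

1. flip(d,e)  →  {at(a), at(c), at(d), near(d), near(e), ready(d), ready(e)}
2. grab(e,c)  →  {at(a), at(c), at(d), near(c), near(d), ready(d), ready(e)}
3. flip(c,e)  →  {at(a), at(c), at(d), near(c), near(d), ready(c), ready(d), ready(e)}
optimal plan length = 3; 3 ≤ 4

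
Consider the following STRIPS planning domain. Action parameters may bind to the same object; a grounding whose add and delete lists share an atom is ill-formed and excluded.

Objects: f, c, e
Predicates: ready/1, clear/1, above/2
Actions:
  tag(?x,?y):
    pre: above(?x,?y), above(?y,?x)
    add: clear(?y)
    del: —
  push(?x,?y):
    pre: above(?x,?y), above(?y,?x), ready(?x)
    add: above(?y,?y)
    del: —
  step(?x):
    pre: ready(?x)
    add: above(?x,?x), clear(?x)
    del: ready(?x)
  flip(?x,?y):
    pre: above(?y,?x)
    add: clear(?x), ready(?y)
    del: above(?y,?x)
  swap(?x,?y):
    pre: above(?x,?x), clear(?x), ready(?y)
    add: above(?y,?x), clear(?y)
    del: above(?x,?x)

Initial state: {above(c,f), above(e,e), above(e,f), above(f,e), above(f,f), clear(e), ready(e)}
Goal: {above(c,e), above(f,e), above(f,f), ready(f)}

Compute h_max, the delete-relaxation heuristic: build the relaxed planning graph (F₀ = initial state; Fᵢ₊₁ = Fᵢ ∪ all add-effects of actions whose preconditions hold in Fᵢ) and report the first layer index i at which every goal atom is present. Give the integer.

F0 = init (7 atoms)
F1 = F0 ∪ {clear(f), ready(c), ready(f)}  (10 atoms)
F2 = F1 ∪ {above(c,c), above(c,e), clear(c)}  (13 atoms)
goal ⊆ F2  ⇒  h_max = 2

2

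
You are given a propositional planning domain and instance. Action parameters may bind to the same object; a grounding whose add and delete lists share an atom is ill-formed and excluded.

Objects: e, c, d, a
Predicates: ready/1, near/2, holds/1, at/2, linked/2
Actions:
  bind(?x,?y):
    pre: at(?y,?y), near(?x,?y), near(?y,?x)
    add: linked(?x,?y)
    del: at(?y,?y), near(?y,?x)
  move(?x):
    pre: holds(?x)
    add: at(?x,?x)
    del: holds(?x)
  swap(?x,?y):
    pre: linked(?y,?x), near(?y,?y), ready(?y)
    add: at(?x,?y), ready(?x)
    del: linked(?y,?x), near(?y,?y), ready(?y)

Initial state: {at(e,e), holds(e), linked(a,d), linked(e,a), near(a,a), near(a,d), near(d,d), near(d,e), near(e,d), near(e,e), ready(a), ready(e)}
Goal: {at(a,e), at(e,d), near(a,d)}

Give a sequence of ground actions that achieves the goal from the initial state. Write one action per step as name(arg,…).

1. bind(d,e)  →  {holds(e), linked(a,d), linked(d,e), linked(e,a), near(a,a), near(a,d), near(d,d), near(d,e), near(e,e), ready(a), ready(e)}
2. swap(d,a)  →  {at(d,a), holds(e), linked(d,e), linked(e,a), near(a,d), near(d,d), near(d,e), near(e,e), ready(d), ready(e)}
3. swap(e,d)  →  {at(d,a), at(e,d), holds(e), linked(e,a), near(a,d), near(d,e), near(e,e), ready(e)}
4. swap(a,e)  →  {at(a,e), at(d,a), at(e,d), holds(e), near(a,d), near(d,e), ready(a)}

bind(d,e); swap(d,a); swap(e,d); swap(a,e)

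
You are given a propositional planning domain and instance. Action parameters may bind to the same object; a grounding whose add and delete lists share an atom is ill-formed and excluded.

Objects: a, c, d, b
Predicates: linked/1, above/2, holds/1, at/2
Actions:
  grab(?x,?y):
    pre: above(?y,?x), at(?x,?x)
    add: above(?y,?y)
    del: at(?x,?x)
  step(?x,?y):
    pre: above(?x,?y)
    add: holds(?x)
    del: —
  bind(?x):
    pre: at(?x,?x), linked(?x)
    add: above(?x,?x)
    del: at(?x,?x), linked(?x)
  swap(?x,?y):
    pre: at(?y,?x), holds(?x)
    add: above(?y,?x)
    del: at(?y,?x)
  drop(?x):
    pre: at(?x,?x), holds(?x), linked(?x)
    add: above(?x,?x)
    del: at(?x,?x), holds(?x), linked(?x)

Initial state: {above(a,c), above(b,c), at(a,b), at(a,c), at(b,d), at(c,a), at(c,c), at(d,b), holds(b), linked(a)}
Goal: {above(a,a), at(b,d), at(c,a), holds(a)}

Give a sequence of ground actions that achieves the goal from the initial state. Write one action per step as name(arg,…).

1. grab(c,a)  →  {above(a,a), above(a,c), above(b,c), at(a,b), at(a,c), at(b,d), at(c,a), at(d,b), holds(b), linked(a)}
2. step(a,a)  →  {above(a,a), above(a,c), above(b,c), at(a,b), at(a,c), at(b,d), at(c,a), at(d,b), holds(a), holds(b), linked(a)}

grab(c,a); step(a,a)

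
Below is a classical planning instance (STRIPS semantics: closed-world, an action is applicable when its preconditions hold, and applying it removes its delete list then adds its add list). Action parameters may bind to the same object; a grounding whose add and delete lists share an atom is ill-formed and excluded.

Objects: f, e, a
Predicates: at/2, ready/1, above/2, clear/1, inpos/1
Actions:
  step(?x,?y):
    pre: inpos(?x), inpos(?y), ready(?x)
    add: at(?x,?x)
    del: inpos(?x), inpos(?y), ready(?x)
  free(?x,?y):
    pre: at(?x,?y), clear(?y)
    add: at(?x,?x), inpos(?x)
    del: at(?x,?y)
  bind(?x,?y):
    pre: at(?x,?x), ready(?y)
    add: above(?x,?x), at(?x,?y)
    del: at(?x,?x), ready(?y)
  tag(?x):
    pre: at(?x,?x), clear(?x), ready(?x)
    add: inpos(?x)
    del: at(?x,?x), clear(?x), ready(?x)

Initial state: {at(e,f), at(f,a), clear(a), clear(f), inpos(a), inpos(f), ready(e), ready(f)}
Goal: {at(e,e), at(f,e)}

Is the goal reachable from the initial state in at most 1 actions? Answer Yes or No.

No

1. step(f,f)  →  {at(e,f), at(f,a), at(f,f), clear(a), clear(f), inpos(a), ready(e)}
2. free(e,f)  →  {at(e,e), at(f,a), at(f,f), clear(a), clear(f), inpos(a), inpos(e), ready(e)}
3. bind(f,e)  →  {above(f,f), at(e,e), at(f,a), at(f,e), clear(a), clear(f), inpos(a), inpos(e)}
optimal plan length = 3; 3 > 1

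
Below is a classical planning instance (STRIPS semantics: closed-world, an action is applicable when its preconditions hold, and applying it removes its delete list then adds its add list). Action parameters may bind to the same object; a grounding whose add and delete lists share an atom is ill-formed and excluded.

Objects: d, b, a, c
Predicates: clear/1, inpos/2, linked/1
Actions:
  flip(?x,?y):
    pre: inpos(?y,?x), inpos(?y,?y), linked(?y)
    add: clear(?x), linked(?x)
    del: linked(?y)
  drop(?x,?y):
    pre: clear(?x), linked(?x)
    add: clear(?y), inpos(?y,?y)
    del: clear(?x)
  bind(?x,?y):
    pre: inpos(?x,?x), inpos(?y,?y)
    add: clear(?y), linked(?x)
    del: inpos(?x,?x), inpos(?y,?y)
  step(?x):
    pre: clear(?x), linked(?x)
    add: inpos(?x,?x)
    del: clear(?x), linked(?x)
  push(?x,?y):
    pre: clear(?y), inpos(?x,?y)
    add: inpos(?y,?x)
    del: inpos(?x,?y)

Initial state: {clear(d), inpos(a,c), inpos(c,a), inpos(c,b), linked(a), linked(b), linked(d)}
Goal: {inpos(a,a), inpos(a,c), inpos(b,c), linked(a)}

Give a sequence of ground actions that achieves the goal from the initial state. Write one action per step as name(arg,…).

1. drop(d,b)  →  {clear(b), inpos(a,c), inpos(b,b), inpos(c,a), inpos(c,b), linked(a), linked(b), linked(d)}
2. push(c,b)  →  {clear(b), inpos(a,c), inpos(b,b), inpos(b,c), inpos(c,a), linked(a), linked(b), linked(d)}
3. drop(b,a)  →  {clear(a), inpos(a,a), inpos(a,c), inpos(b,b), inpos(b,c), inpos(c,a), linked(a), linked(b), linked(d)}

drop(d,b); push(c,b); drop(b,a)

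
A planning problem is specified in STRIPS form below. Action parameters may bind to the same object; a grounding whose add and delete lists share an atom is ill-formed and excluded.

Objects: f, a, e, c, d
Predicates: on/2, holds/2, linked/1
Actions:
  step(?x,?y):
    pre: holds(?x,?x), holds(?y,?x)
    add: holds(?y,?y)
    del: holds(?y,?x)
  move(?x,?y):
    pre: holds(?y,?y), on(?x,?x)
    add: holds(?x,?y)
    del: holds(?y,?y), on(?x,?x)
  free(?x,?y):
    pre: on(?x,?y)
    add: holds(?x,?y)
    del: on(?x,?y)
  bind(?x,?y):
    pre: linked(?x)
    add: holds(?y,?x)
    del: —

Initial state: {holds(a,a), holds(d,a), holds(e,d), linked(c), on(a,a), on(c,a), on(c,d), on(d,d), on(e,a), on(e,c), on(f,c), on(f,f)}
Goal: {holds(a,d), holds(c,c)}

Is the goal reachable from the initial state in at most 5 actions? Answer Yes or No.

Yes

1. step(a,d)  →  {holds(a,a), holds(d,d), holds(e,d), linked(c), on(a,a), on(c,a), on(c,d), on(d,d), on(e,a), on(e,c), on(f,c), on(f,f)}
2. move(a,d)  →  {holds(a,a), holds(a,d), holds(e,d), linked(c), on(c,a), on(c,d), on(d,d), on(e,a), on(e,c), on(f,c), on(f,f)}
3. bind(c,c)  →  {holds(a,a), holds(a,d), holds(c,c), holds(e,d), linked(c), on(c,a), on(c,d), on(d,d), on(e,a), on(e,c), on(f,c), on(f,f)}
optimal plan length = 3; 3 ≤ 5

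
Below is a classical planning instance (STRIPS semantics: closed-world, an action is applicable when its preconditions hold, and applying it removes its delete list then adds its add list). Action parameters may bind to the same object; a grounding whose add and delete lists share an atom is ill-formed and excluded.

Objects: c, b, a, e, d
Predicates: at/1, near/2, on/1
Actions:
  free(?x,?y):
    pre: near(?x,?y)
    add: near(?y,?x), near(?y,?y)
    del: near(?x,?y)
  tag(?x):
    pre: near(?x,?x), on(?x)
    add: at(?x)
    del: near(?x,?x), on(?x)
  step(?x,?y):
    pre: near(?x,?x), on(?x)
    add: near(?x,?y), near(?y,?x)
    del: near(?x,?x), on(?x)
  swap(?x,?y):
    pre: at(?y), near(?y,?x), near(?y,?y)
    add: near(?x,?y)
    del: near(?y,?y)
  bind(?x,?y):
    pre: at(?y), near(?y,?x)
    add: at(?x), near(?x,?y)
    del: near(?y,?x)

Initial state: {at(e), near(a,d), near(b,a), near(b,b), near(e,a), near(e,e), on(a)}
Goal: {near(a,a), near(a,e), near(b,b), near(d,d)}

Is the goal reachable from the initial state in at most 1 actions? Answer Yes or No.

1. free(a,d)  →  {at(e), near(b,a), near(b,b), near(d,a), near(d,d), near(e,a), near(e,e), on(a)}
2. free(e,a)  →  {at(e), near(a,a), near(a,e), near(b,a), near(b,b), near(d,a), near(d,d), near(e,e), on(a)}
optimal plan length = 2; 2 > 1

No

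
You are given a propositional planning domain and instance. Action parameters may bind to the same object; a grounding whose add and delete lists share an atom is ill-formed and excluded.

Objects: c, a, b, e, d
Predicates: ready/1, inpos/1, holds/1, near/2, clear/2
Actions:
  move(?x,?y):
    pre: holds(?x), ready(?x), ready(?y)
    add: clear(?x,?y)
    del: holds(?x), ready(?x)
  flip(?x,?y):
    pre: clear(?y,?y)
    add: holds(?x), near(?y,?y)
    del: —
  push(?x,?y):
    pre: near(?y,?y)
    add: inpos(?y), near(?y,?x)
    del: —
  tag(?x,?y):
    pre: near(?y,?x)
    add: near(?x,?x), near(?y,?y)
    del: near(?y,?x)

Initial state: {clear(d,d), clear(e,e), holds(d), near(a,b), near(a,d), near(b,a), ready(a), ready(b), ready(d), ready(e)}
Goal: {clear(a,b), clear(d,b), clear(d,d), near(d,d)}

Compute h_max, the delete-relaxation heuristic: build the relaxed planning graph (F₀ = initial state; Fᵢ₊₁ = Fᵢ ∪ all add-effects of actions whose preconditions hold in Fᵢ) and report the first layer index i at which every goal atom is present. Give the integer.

2

F0 = init (10 atoms)
F1 = F0 ∪ {clear(d,a), clear(d,b), clear(d,e), holds(a), holds(b), holds(c), holds(e), near(a,a), near(b,b), near(d,d), near(e,e)}  (21 atoms)
F2 = F1 ∪ {clear(a,a), clear(a,b), clear(a,d), clear(a,e), clear(b,a), clear(b,b), clear(b,d), clear(b,e), clear(e,a), clear(e,b), clear(e,d), inpos(a), inpos(b), inpos(d), inpos(e), near(a,c), near(a,e), near(b,c), near(b,d), near(b,e), near(d,a), near(d,b), near(d,c), near(d,e), near(e,a), near(e,b), near(e,c), near(e,d)}  (49 atoms)
goal ⊆ F2  ⇒  h_max = 2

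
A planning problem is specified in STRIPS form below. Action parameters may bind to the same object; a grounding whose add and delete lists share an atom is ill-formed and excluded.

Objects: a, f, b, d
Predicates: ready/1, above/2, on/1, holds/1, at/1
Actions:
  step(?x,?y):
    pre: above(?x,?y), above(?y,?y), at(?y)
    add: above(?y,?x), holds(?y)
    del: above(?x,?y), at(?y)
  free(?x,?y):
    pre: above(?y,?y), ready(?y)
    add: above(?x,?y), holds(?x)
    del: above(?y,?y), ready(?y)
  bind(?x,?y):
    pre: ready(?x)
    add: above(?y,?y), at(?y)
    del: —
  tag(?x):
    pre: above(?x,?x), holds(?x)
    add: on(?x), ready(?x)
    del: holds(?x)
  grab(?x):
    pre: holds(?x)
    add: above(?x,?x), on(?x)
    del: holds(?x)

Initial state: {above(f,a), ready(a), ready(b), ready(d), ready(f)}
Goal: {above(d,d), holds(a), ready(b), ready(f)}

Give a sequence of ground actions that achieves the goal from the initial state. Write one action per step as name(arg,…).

bind(a,a); step(f,a); bind(a,d)

1. bind(a,a)  →  {above(a,a), above(f,a), at(a), ready(a), ready(b), ready(d), ready(f)}
2. step(f,a)  →  {above(a,a), above(a,f), holds(a), ready(a), ready(b), ready(d), ready(f)}
3. bind(a,d)  →  {above(a,a), above(a,f), above(d,d), at(d), holds(a), ready(a), ready(b), ready(d), ready(f)}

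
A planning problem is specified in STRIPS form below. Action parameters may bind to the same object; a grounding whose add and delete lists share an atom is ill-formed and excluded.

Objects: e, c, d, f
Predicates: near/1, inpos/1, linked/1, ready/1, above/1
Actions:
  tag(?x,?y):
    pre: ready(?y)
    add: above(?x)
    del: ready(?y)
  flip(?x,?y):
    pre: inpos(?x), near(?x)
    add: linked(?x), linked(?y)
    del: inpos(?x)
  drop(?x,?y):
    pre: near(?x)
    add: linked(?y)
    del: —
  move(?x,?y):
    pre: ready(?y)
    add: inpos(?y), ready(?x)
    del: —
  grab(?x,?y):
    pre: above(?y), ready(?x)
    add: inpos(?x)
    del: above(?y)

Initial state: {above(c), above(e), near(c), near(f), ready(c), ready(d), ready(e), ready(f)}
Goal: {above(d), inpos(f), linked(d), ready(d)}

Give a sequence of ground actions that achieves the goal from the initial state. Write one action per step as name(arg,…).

tag(d,e); drop(c,d); move(e,f)

1. tag(d,e)  →  {above(c), above(d), above(e), near(c), near(f), ready(c), ready(d), ready(f)}
2. drop(c,d)  →  {above(c), above(d), above(e), linked(d), near(c), near(f), ready(c), ready(d), ready(f)}
3. move(e,f)  →  {above(c), above(d), above(e), inpos(f), linked(d), near(c), near(f), ready(c), ready(d), ready(e), ready(f)}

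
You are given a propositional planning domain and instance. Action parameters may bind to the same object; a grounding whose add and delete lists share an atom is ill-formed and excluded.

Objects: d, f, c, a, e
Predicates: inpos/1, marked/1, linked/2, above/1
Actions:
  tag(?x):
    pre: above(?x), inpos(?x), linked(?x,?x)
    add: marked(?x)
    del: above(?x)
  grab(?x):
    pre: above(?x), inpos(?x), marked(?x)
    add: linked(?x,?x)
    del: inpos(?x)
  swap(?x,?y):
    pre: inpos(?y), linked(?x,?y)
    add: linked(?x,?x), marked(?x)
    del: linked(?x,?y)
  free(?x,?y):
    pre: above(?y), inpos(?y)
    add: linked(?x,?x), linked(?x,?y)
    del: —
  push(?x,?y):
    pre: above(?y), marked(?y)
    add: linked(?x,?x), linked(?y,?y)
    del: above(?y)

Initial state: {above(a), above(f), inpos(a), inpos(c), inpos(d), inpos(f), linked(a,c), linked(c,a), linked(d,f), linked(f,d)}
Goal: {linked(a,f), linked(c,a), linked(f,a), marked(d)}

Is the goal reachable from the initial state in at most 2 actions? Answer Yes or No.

No

1. swap(d,f)  →  {above(a), above(f), inpos(a), inpos(c), inpos(d), inpos(f), linked(a,c), linked(c,a), linked(d,d), linked(f,d), marked(d)}
2. free(f,a)  →  {above(a), above(f), inpos(a), inpos(c), inpos(d), inpos(f), linked(a,c), linked(c,a), linked(d,d), linked(f,a), linked(f,d), linked(f,f), marked(d)}
3. free(a,f)  →  {above(a), above(f), inpos(a), inpos(c), inpos(d), inpos(f), linked(a,a), linked(a,c), linked(a,f), linked(c,a), linked(d,d), linked(f,a), linked(f,d), linked(f,f), marked(d)}
optimal plan length = 3; 3 > 2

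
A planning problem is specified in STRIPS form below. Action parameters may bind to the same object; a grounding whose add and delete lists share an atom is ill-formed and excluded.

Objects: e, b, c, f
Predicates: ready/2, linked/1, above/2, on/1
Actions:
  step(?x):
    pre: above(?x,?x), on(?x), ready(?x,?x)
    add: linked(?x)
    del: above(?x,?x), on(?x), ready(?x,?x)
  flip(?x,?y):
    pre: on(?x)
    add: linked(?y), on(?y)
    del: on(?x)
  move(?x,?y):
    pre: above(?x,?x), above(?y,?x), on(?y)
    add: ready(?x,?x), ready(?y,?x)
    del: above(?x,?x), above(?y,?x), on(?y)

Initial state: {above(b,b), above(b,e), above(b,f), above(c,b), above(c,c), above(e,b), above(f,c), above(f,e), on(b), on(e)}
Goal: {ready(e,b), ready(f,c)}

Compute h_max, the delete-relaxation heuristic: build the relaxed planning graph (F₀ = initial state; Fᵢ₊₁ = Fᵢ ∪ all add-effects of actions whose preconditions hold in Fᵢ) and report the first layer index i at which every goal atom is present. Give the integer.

F0 = init (10 atoms)
F1 = F0 ∪ {linked(b), linked(c), linked(e), linked(f), on(c), on(f), ready(b,b), ready(e,b)}  (18 atoms)
F2 = F1 ∪ {ready(c,b), ready(c,c), ready(f,c)}  (21 atoms)
goal ⊆ F2  ⇒  h_max = 2

2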